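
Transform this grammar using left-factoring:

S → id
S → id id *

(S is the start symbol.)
S → id S'
S' → ε
S' → id *

Left-factoring transforms A → αβ₁ | αβ₂ into A → αA' and A' → β₁ | β₂
(α is the longest common prefix among the alternatives). Repeat until
no nonterminal has two alternatives with a common prefix.

Round 1: S has alternatives sharing prefix 'id'. Introduce S': S → id S'
  Add: S' → ε
  Add: S' → id *

No remaining common prefixes — done.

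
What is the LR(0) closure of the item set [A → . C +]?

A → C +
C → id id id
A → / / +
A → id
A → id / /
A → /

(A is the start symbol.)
To compute CLOSURE, for each item [A → α.Bβ] where B is a non-terminal, add [B → .γ] for all productions B → γ; repeat for the newly added items until nothing changes.

Start with: [A → . C +]
  [A → . C +] has the dot before C: add [C → . id id id]
No further items can be added.

CLOSURE = { [A → . C +], [C → . id id id] }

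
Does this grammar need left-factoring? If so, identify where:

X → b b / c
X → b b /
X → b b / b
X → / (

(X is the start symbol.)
Left-factoring is needed when two productions for the same non-terminal
share a common prefix on the right-hand side.

Productions for X:
  X → b b / c
  X → b b /
  X → b b / b
  X → / (

Found common prefix 'b b /' in productions for X

Answer: Yes, X has productions with common prefix 'b b /'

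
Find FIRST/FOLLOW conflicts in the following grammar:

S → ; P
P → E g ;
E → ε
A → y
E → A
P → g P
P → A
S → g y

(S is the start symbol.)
Nullable non-terminals: E.
FIRST sets used below: FIRST(A) = { 'y' }

E: nullable alternative(s) E → ε; FOLLOW(E) = { 'g' }
  E → ε: FIRST \ {ε} = { } — this is the only nullable alternative, skip
  E → A: FIRST \ {ε} = { 'y' } — disjoint from FOLLOW(E)

A, P, S have no nullable alternative, so no FIRST/FOLLOW check is needed there.

No FIRST/FOLLOW conflicts found.

Answer: No FIRST/FOLLOW conflicts.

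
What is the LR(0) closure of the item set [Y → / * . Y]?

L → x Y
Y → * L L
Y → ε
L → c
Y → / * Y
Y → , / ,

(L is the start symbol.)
To compute CLOSURE, for each item [A → α.Bβ] where B is a non-terminal, add [B → .γ] for all productions B → γ; repeat for the newly added items until nothing changes.

Start with: [Y → / * . Y]
  [Y → / * . Y] has the dot before Y: add [Y → . * L L], [Y → .], [Y → . / * Y], [Y → . , / ,]
No further items can be added.

CLOSURE = { [Y → . * L L], [Y → . , / ,], [Y → . / * Y], [Y → .], [Y → / * . Y] }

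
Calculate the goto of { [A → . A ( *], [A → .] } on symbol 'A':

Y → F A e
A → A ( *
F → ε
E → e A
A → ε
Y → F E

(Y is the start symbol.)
{ [A → A . ( *] }

GOTO(I, 'A') = CLOSURE({ [A → αX.β] : [A → α.Xβ] ∈ I, X = 'A' })

Items with dot before 'A', with the dot advanced:
  [A → . A ( *] → [A → A . ( *]
Closure adds nothing (no advanced item has the dot before a non-terminal).

GOTO = { [A → A . ( *] }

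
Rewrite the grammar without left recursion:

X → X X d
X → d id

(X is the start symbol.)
X is directly left-recursive. The standard transformation for
  A → A α₁ | ... | A α_m | β₁ | ... | β_n
is
  A  → β₁ A' | ... | β_n A'
  A' → α₁ A' | ... | α_m A' | ε

X → d id becomes X → d id X'
X → X X d becomes X' → X d X'
Add X' → ε

Resulting grammar:
X → d id X'
X' → X d X'
X' → ε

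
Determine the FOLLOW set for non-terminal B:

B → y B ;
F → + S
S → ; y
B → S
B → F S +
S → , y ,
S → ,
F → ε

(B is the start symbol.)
To compute FOLLOW(B), find every occurrence of B on a right-hand side N → α B β: add FIRST(β) \ {ε}, and if β is empty or nullable also add FOLLOW(N). Iterate to a fixed point.

B is the start symbol, so $ ∈ FOLLOW(B).
In B → y B ;: B is followed by ';', add FIRST(';') \ {ε} = { ';' }

Taking the union: FOLLOW(B) = { $, ';' }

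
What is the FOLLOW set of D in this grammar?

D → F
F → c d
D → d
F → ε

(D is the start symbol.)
{ $ }

To compute FOLLOW(D), find every occurrence of D on a right-hand side N → α D β: add FIRST(β) \ {ε}, and if β is empty or nullable also add FOLLOW(N). Iterate to a fixed point.

D is the start symbol, so $ ∈ FOLLOW(D).
D does not occur on any right-hand side.

Taking the union: FOLLOW(D) = { $ }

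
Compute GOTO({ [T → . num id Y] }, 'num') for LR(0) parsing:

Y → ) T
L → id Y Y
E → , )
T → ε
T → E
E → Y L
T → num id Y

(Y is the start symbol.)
{ [T → num . id Y] }

GOTO(I, 'num') = CLOSURE({ [A → αX.β] : [A → α.Xβ] ∈ I, X = 'num' })

Items with dot before 'num', with the dot advanced:
  [T → . num id Y] → [T → num . id Y]
Closure adds nothing (no advanced item has the dot before a non-terminal).

GOTO = { [T → num . id Y] }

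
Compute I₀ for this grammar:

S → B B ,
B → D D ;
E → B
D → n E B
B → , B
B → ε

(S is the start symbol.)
{ [B → . , B], [B → . D D ;], [B → .], [D → . n E B], [S → . B B ,], [S' → . S] }

First, augment the grammar with S' → S
I₀ = CLOSURE({ [S' → . S] }):
  [S' → . S] has the dot before S: add [S → . B B ,]
  [S → . B B ,] has the dot before B: add [B → . D D ;], [B → . , B], [B → .]
  [B → . D D ;] has the dot before D: add [D → . n E B]
No further items can be added.

I₀ = { [B → . , B], [B → . D D ;], [B → .], [D → . n E B], [S → . B B ,], [S' → . S] }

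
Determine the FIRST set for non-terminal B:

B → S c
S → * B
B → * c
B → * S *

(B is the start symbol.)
{ '*' }

FIRST sets of the other non-terminals involved (by the same procedure, iterated to a fixed point):
  FIRST(S) = { '*' }

From B → S c:
  - S is a non-terminal: add FIRST(S) \ {ε} = { '*' }
    S is not nullable, so stop
From B → * c:
  - '*' is a terminal: add '*' and stop
From B → * S *:
  - '*' is a terminal: add '*' and stop

Collecting: FIRST(B) = { '*' }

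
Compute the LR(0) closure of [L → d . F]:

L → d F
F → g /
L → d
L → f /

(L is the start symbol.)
To compute CLOSURE, for each item [A → α.Bβ] where B is a non-terminal, add [B → .γ] for all productions B → γ; repeat for the newly added items until nothing changes.

Start with: [L → d . F]
  [L → d . F] has the dot before F: add [F → . g /]
No further items can be added.

CLOSURE = { [F → . g /], [L → d . F] }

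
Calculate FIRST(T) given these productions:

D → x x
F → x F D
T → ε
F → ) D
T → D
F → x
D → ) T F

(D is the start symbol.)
{ ')', 'x', ε }

To compute FIRST(T), examine every production with T on the left-hand side, reading each right-hand side left to right until a non-nullable symbol is reached.

FIRST sets of the other non-terminals involved (by the same procedure, iterated to a fixed point):
  FIRST(D) = { ')', 'x' }

From T → ε:
  - ε-production, so ε ∈ FIRST(T)
From T → D:
  - D is a non-terminal: add FIRST(D) \ {ε} = { ')', 'x' }
    D is not nullable, so stop

Collecting: FIRST(T) = { ')', 'x', ε }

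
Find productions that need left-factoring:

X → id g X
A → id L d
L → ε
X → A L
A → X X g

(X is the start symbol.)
No, left-factoring is not needed

Left-factoring is needed when two productions for the same non-terminal
share a common prefix on the right-hand side.

Productions for X:
  X → id g X
  X → A L
Productions for A:
  A → id L d
  A → X X g

No common prefixes found.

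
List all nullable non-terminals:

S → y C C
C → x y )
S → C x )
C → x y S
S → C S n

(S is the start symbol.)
A non-terminal is nullable if it can derive ε (the empty string): either it has an ε-production, or it has a production whose right-hand side consists entirely of nullable non-terminals.

There are no ε-productions, so no non-terminal can derive ε.
No non-terminals are nullable.

Answer: None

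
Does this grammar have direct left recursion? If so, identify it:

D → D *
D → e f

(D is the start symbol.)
Yes, D is left-recursive

D → D *: LEFT RECURSIVE (starts with D)
D → e f: starts with e

The grammar has direct left recursion on: D.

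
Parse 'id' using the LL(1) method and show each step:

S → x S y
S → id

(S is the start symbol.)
Stack is shown with the top on the left.

Stack  Input  Action
--------------------
S $    id $   output S → id
id $   id $   match 'id'
$      $      accept

The string is accepted.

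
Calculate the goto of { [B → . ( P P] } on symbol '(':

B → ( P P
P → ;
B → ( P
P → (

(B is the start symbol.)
GOTO(I, '(') = CLOSURE({ [A → αX.β] : [A → α.Xβ] ∈ I, X = '(' })

Items with dot before '(', with the dot advanced:
  [B → . ( P P] → [B → ( . P P]
Closure of the advanced items:
  [B → ( . P P] has the dot before P: add [P → . ;], [P → . (]

GOTO = { [B → ( . P P], [P → . (], [P → . ;] }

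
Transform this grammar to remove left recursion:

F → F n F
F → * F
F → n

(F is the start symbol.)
F is directly left-recursive. The standard transformation for
  A → A α₁ | ... | A α_m | β₁ | ... | β_n
is
  A  → β₁ A' | ... | β_n A'
  A' → α₁ A' | ... | α_m A' | ε

F → * F becomes F → * F F'
F → n becomes F → n F'
F → F n F becomes F' → n F F'
Add F' → ε

Resulting grammar:
F → * F F'
F → n F'
F' → n F F'
F' → ε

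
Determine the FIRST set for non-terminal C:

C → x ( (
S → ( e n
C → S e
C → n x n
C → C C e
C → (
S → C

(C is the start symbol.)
{ '(', 'n', 'x' }

To compute FIRST(C), examine every production with C on the left-hand side, reading each right-hand side left to right until a non-nullable symbol is reached.

FIRST sets of the other non-terminals involved (by the same procedure, iterated to a fixed point):
  FIRST(S) = { '(', 'n', 'x' }

From C → x ( (:
  - x is a terminal: add 'x' and stop
From C → S e:
  - S is a non-terminal: add FIRST(S) \ {ε} = { '(', 'n', 'x' }
    S is not nullable, so stop
From C → n x n:
  - n is a terminal: add 'n' and stop
From C → C C e:
  - C is the symbol being defined: contributes nothing new
    C is not nullable, so stop
From C → (:
  - '(' is a terminal: add '(' and stop

Collecting: FIRST(C) = { '(', 'n', 'x' }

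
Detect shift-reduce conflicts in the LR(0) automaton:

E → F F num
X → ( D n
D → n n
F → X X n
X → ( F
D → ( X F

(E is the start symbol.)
A shift-reduce conflict occurs when an LR(0) state has both:
  - a complete (reduce) item [A → α .] (dot at the end), and
  - a shift item [B → β . c γ] (dot before a terminal).

Augment with E' → E and build the canonical LR(0) collection (I0 = CLOSURE({[E' → . E]}), then GOTO on every symbol after a dot until no new states appear). It has 18 states:
  I0: { [E → . F F num], [E' → . E], [F → . X X n], [X → . ( D n], [X → . ( F] }  — shift
  I1: { [D → . ( X F], [D → . n n], [F → . X X n], [X → ( . D n], [X → ( . F], [X → . ( D n], [X → . ( F] }  — shift
  I2: { [E' → E .] }  — accept
  I3: { [E → F . F num], [F → . X X n], [X → . ( D n], [X → . ( F] }  — shift
  I4: { [F → X . X n], [X → . ( D n], [X → . ( F] }  — shift
  I5: { [F → X X . n] }  — shift
  I6: { [F → X X n .] }  — reduce
  I7: { [E → F F . num] }  — shift
  I8: { [E → F F num .] }  — reduce
  I9: { [D → ( . X F], [D → . ( X F], [D → . n n], [F → . X X n], [X → ( . D n], [X → ( . F], [X → . ( D n], [X → . ( F] }  — shift
  I10: { [X → ( D . n] }  — shift
  I11: { [X → ( F .] }  — reduce
  I12: { [D → n . n] }  — shift
  I13: { [D → n n .] }  — reduce
  I14: { [X → ( D n .] }  — reduce
  I15: { [D → ( X . F], [F → . X X n], [F → X . X n], [X → . ( D n], [X → . ( F] }  — shift
  I16: { [D → ( X F .] }  — reduce
  I17: { [F → X . X n], [F → X X . n], [X → . ( D n], [X → . ( F] }  — shift

No state contains both a complete item and a shift item.

Answer: No shift-reduce conflicts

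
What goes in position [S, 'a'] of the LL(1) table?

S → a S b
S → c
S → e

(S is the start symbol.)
S → a S b

To find M[S, 'a'], we find productions for S where 'a' is in the predict set (PREDICT(N → α) = (FIRST(α) \ {ε}) ∪ (FOLLOW(N) if α ⇒* ε)).

S → a S b: PREDICT = { 'a' }
  'a' is in predict set, so this production goes in M[S, 'a']
S → c: PREDICT = { 'c' }
S → e: PREDICT = { 'e' }

M[S, 'a'] = S → a S b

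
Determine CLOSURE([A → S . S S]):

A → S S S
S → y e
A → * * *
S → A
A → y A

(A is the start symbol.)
{ [A → . * * *], [A → . S S S], [A → . y A], [A → S . S S], [S → . A], [S → . y e] }

To compute CLOSURE, for each item [A → α.Bβ] where B is a non-terminal, add [B → .γ] for all productions B → γ; repeat for the newly added items until nothing changes.

Start with: [A → S . S S]
  [A → S . S S] has the dot before S: add [S → . y e], [S → . A]
  [S → . A] has the dot before A: add [A → . S S S], [A → . * * *], [A → . y A]
No further items can be added.

CLOSURE = { [A → . * * *], [A → . S S S], [A → . y A], [A → S . S S], [S → . A], [S → . y e] }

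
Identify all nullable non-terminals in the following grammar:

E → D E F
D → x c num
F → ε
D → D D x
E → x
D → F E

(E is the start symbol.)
{ 'F' }

A non-terminal is nullable if it can derive ε (the empty string): either it has an ε-production, or it has a production whose right-hand side consists entirely of nullable non-terminals.

ε-productions: F → ε
So F is immediately nullable.
No further non-terminal can be added: every production for the remaining non-terminals contains a terminal or a non-nullable non-terminal.
Nullable = { 'F' }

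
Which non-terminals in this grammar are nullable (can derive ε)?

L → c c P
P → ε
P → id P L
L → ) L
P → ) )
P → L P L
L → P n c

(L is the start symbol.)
{ 'P' }

ε-productions: P → ε
So P is immediately nullable.
No further non-terminal can be added: every production for the remaining non-terminals contains a terminal or a non-nullable non-terminal.
Nullable = { 'P' }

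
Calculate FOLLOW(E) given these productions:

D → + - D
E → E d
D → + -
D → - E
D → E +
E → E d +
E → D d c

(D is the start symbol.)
{ $, '+', 'd' }

To compute FOLLOW(E), find every occurrence of E on a right-hand side N → α E β: add FIRST(β) \ {ε}, and if β is empty or nullable also add FOLLOW(N). Iterate to a fixed point.

In E → E d: E is followed by d, add FIRST(d) \ {ε} = { 'd' }
In D → - E: E is at the end, add FOLLOW(D)
In D → E +: E is followed by '+', add FIRST('+') \ {ε} = { '+' }
In E → E d +: E is followed by d '+', add FIRST(d '+') \ {ε} = { 'd' }

The FOLLOW sets referred to above (computed the same way, to a fixed point):
  FOLLOW(D) = { $, 'd' }

Taking the union: FOLLOW(E) = { $, '+', 'd' }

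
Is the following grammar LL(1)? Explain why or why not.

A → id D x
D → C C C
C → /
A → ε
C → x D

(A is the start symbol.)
Relevant sets:
  FOLLOW(A) = { $ }

For A:
  PREDICT(A → id D x) = { 'id' }
  PREDICT(A → ε) = { $ }
For C:
  PREDICT(C → '/') = { '/' }
  PREDICT(C → x D) = { 'x' }
D has a single production, so nothing to check there.

All predict sets are disjoint. The grammar IS LL(1).

Answer: Yes, the grammar is LL(1).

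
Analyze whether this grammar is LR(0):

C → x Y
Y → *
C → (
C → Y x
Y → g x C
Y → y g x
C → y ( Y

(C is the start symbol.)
A grammar is LR(0) if no state in the canonical LR(0) collection has:
  - both a shift item (dot before a terminal) and a complete item (shift-reduce conflict), or
  - two or more complete items (reduce-reduce conflict; the accept item [C' → C .] counts as a complete item here).

Augment with C' → C and build the canonical LR(0) collection (I0 = CLOSURE({[C' → . C]}), then GOTO on every symbol after a dot until no new states appear). It has 17 states:
  I0: { [C → . (], [C → . Y x], [C → . x Y], [C → . y ( Y], [C' → . C], [Y → . *], [Y → . g x C], [Y → . y g x] }  — shift
  I1: { [C → ( .] }  — reduce
  I2: { [Y → * .] }  — reduce
  I3: { [C' → C .] }  — accept
  I4: { [C → Y . x] }  — shift
  I5: { [Y → g . x C] }  — shift
  I6: { [C → x . Y], [Y → . *], [Y → . g x C], [Y → . y g x] }  — shift
  I7: { [C → y . ( Y], [Y → y . g x] }  — shift
  I8: { [C → y ( . Y], [Y → . *], [Y → . g x C], [Y → . y g x] }  — shift
  I9: { [Y → y g . x] }  — shift
  I10: { [Y → y g x .] }  — reduce
  I11: { [C → y ( Y .] }  — reduce
  I12: { [Y → y . g x] }  — shift
  I13: { [C → x Y .] }  — reduce
  I14: { [C → . (], [C → . Y x], [C → . x Y], [C → . y ( Y], [Y → . *], [Y → . g x C], [Y → . y g x], [Y → g x . C] }  — shift
  I15: { [Y → g x C .] }  — reduce
  I16: { [C → Y x .] }  — reduce

Every state is either a pure shift/goto state or contains exactly one complete item and nothing to shift — no conflicts. The grammar is LR(0).

Answer: Yes, the grammar is LR(0)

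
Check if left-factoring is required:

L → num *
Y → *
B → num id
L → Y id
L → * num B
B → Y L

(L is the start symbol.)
Left-factoring is needed when two productions for the same non-terminal
share a common prefix on the right-hand side.

Productions for L:
  L → num *
  L → Y id
  L → * num B
Productions for B:
  B → num id
  B → Y L

No common prefixes found.

Answer: No, left-factoring is not needed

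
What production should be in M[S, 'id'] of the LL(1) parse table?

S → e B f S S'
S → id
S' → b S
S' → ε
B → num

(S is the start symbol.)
S → id

To find M[S, 'id'], we find productions for S where 'id' is in the predict set (PREDICT(N → α) = (FIRST(α) \ {ε}) ∪ (FOLLOW(N) if α ⇒* ε)).

S → e B f S S': PREDICT = { 'e' }
S → id: PREDICT = { 'id' }
  'id' is in predict set, so this production goes in M[S, 'id']

M[S, 'id'] = S → id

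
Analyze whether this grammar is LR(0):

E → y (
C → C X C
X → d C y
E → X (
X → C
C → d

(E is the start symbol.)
No. Shift-reduce conflict between [X → C .] and [C → . d]

Augment with E' → E and build the canonical LR(0) collection (I0 = CLOSURE({[E' → . E]}), then GOTO on every symbol after a dot until no new states appear). It has 13 states:
  I0: { [C → . C X C], [C → . d], [E → . X (], [E → . y (], [E' → . E], [X → . C], [X → . d C y] }  — shift
  I1: { [C → . C X C], [C → . d], [C → C . X C], [X → . C], [X → . d C y], [X → C .] }  — shift, reduce
  I2: { [E' → E .] }  — accept
  I3: { [E → X . (] }  — shift
  I4: { [C → . C X C], [C → . d], [C → d .], [X → d . C y] }  — shift, reduce
  I5: { [E → y . (] }  — shift
  I6: { [E → y ( .] }  — reduce
  I7: { [C → . C X C], [C → . d], [C → C . X C], [X → . C], [X → . d C y], [X → d C . y] }  — shift
  I8: { [C → d .] }  — reduce
  I9: { [C → . C X C], [C → . d], [C → C X . C] }  — shift
  I10: { [X → d C y .] }  — reduce
  I11: { [C → . C X C], [C → . d], [C → C . X C], [C → C X C .], [X → . C], [X → . d C y] }  — shift, reduce
  I12: { [E → X ( .] }  — reduce

Conflict in state I1:
  Shift-reduce conflict between [X → C .] and [C → . d]
So the grammar is NOT LR(0).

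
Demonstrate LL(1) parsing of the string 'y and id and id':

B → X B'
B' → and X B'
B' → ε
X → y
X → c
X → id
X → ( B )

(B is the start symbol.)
LL(1) parsing maintains a stack (initially the start symbol over $) and the input. At each step: if the stack top is a terminal, match it against the current input token; if it is a non-terminal N, replace it with the RHS of M[N, lookahead] (the unique production whose predict set contains the lookahead).

Stack is shown with the top on the left.

Stack       Input              Action
-------------------------------------
B $         y and id and id $  output B → X B'
X B' $      y and id and id $  output X → y
y B' $      y and id and id $  match 'y'
B' $        and id and id $    output B' → and X B'
and X B' $  and id and id $    match 'and'
X B' $      id and id $        output X → id
id B' $     id and id $        match 'id'
B' $        and id $           output B' → and X B'
and X B' $  and id $           match 'and'
X B' $      id $               output X → id
id B' $     id $               match 'id'
B' $        $                  output B' → ε
$           $                  accept

The string is accepted.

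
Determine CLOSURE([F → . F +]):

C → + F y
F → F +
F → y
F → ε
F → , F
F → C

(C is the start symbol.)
To compute CLOSURE, for each item [A → α.Bβ] where B is a non-terminal, add [B → .γ] for all productions B → γ; repeat for the newly added items until nothing changes.

Start with: [F → . F +]
  [F → . F +] has the dot before F: add [F → . y], [F → .], [F → . , F], [F → . C]
  [F → . C] has the dot before C: add [C → . + F y]
No further items can be added.

CLOSURE = { [C → . + F y], [F → . , F], [F → . C], [F → . F +], [F → . y], [F → .] }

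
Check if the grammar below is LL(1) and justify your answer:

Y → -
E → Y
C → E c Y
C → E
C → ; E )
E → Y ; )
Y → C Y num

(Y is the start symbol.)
A grammar is LL(1) if for each non-terminal N with multiple productions, the predict sets of those productions are pairwise disjoint, where PREDICT(N → α) = (FIRST(α) \ {ε}) ∪ (FOLLOW(N) if α ⇒* ε).

Relevant sets:
  FIRST(C) = { '-', ';' }
  FIRST(Y) = { '-', ';' }
  FIRST(E) = { '-', ';' }

For Y:
  PREDICT(Y → '-') = { '-' }
  PREDICT(Y → C Y num) = { '-', ';' }
For E:
  PREDICT(E → Y) = { '-', ';' }
  PREDICT(E → Y ';' ')') = { '-', ';' }
For C:
  PREDICT(C → E c Y) = { '-', ';' }
  PREDICT(C → E) = { '-', ';' }
  PREDICT(C → ';' E ')') = { ';' }

Conflict found: Predict set conflict for Y: { '-' }
The grammar is NOT LL(1).

Answer: No. Predict set conflict for Y: { '-' }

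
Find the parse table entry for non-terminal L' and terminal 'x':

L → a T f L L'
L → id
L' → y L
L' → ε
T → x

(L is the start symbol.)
To find M[L', 'x'], we find productions for L' where 'x' is in the predict set (PREDICT(N → α) = (FIRST(α) \ {ε}) ∪ (FOLLOW(N) if α ⇒* ε)).

Relevant sets:
  FOLLOW(L') = { $, 'y' }

L' → y L: PREDICT = { 'y' }
L' → ε: PREDICT = { $, 'y' }

M[L', 'x'] is empty (no production applies)

Answer: Empty (error entry)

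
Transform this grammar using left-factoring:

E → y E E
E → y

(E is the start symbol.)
E → y E'
E' → E E
E' → ε

Left-factoring transforms A → αβ₁ | αβ₂ into A → αA' and A' → β₁ | β₂
(α is the longest common prefix among the alternatives). Repeat until
no nonterminal has two alternatives with a common prefix.

Round 1: E has alternatives sharing prefix 'y'. Introduce E': E → y E'
  Add: E' → E E
  Add: E' → ε

No remaining common prefixes — done.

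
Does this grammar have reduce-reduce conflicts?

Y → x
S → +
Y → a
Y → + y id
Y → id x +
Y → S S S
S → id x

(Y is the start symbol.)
A reduce-reduce conflict occurs when an LR(0) state has two complete items [A → α .] and [B → β .] — both call for a reduction, and with no lookahead the parser cannot choose between them.

Augment with Y' → Y and build the canonical LR(0) collection (I0 = CLOSURE({[Y' → . Y]}), then GOTO on every symbol after a dot until no new states appear). It has 16 states:
  I0: { [S → . +], [S → . id x], [Y → . + y id], [Y → . S S S], [Y → . a], [Y → . id x +], [Y → . x], [Y' → . Y] }  — shift
  I1: { [S → + .], [Y → + . y id] }  — shift, reduce
  I2: { [S → . +], [S → . id x], [Y → S . S S] }  — shift
  I3: { [Y' → Y .] }  — accept
  I4: { [Y → a .] }  — reduce
  I5: { [S → id . x], [Y → id . x +] }  — shift
  I6: { [Y → x .] }  — reduce
  I7: { [S → id x .], [Y → id x . +] }  — shift, reduce
  I8: { [Y → id x + .] }  — reduce
  I9: { [S → + .] }  — reduce
  I10: { [S → . +], [S → . id x], [Y → S S . S] }  — shift
  I11: { [S → id . x] }  — shift
  I12: { [S → id x .] }  — reduce
  I13: { [Y → S S S .] }  — reduce
  I14: { [Y → + y . id] }  — shift
  I15: { [Y → + y id .] }  — reduce

No state contains more than one complete item.

Answer: No reduce-reduce conflicts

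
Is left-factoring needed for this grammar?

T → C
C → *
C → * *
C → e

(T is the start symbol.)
Yes, C has productions with common prefix '*'

Left-factoring is needed when two productions for the same non-terminal
share a common prefix on the right-hand side.

Productions for C:
  C → *
  C → * *
  C → e

Found common prefix '*' in productions for C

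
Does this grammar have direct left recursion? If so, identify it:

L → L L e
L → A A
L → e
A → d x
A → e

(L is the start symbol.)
Yes, L is left-recursive

L → L L e: LEFT RECURSIVE (starts with L)
L → A A: starts with A
L → e: starts with e
A → d x: starts with d
A → e: starts with e

The grammar has direct left recursion on: L.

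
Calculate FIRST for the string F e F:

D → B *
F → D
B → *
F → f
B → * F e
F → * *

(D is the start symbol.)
FIRST sets of the non-terminals involved (from the grammar, by fixed-point iteration):
  FIRST(F) = { '*', 'f' }

To compute FIRST(F e F), process the symbols left to right:
Symbol F is a non-terminal. Add FIRST(F) \ {ε} = { '*', 'f' }
F is not nullable (ε ∉ FIRST(F)), so stop here.
FIRST(F e F) = { '*', 'f' }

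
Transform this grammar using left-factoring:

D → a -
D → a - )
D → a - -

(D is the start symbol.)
Left-factoring transforms A → αβ₁ | αβ₂ into A → αA' and A' → β₁ | β₂
(α is the longest common prefix among the alternatives). Repeat until
no nonterminal has two alternatives with a common prefix.

Round 1: D has alternatives sharing prefix 'a -'. Introduce D': D → a - D'
  Add: D' → ε
  Add: D' → )
  Add: D' → -

No remaining common prefixes — done.

Resulting grammar:
D → a - D'
D' → ε
D' → )
D' → -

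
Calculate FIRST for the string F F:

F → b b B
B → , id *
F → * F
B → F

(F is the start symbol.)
FIRST sets of the non-terminals involved (from the grammar, by fixed-point iteration):
  FIRST(F) = { '*', 'b' }

To compute FIRST(F F), process the symbols left to right:
Symbol F is a non-terminal. Add FIRST(F) \ {ε} = { '*', 'b' }
F is not nullable (ε ∉ FIRST(F)), so stop here.
FIRST(F F) = { '*', 'b' }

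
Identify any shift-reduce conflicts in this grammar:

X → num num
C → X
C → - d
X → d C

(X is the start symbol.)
A shift-reduce conflict occurs when an LR(0) state has both:
  - a complete (reduce) item [A → α .] (dot at the end), and
  - a shift item [B → β . c γ] (dot before a terminal).

Augment with X' → X and build the canonical LR(0) collection (I0 = CLOSURE({[X' → . X]}), then GOTO on every symbol after a dot until no new states appear). It has 9 states:
  I0: { [X → . d C], [X → . num num], [X' → . X] }  — shift
  I1: { [X' → X .] }  — accept
  I2: { [C → . - d], [C → . X], [X → . d C], [X → . num num], [X → d . C] }  — shift
  I3: { [X → num . num] }  — shift
  I4: { [X → num num .] }  — reduce
  I5: { [C → - . d] }  — shift
  I6: { [X → d C .] }  — reduce
  I7: { [C → X .] }  — reduce
  I8: { [C → - d .] }  — reduce

No state contains both a complete item and a shift item.

Answer: No shift-reduce conflicts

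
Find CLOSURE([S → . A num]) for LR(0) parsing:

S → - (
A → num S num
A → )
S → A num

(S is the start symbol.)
Start with: [S → . A num]
  [S → . A num] has the dot before A: add [A → . num S num], [A → . )]
No further items can be added.

CLOSURE = { [A → . )], [A → . num S num], [S → . A num] }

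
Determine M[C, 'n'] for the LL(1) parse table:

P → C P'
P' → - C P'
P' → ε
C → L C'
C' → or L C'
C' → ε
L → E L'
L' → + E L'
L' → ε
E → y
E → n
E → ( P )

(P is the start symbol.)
To find M[C, 'n'], we find productions for C where 'n' is in the predict set (PREDICT(N → α) = (FIRST(α) \ {ε}) ∪ (FOLLOW(N) if α ⇒* ε)).

Relevant sets:
  FIRST(L) = { '(', 'n', 'y' }

C → L C': PREDICT = { '(', 'n', 'y' }
  'n' is in predict set, so this production goes in M[C, 'n']

M[C, 'n'] = C → L C'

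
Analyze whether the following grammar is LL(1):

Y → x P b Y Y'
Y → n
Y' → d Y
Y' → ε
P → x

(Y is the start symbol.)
A grammar is LL(1) if for each non-terminal N with multiple productions, the predict sets of those productions are pairwise disjoint, where PREDICT(N → α) = (FIRST(α) \ {ε}) ∪ (FOLLOW(N) if α ⇒* ε).

Relevant sets:
  FOLLOW(Y') = { $, 'd' }

For Y:
  PREDICT(Y → x P b Y Y') = { 'x' }
  PREDICT(Y → n) = { 'n' }
For Y':
  PREDICT(Y' → d Y) = { 'd' }
  PREDICT(Y' → ε) = { $, 'd' }
P has a single production, so nothing to check there.

Conflict found: Predict set conflict for Y': { 'd' }
The grammar is NOT LL(1).

Answer: No. Predict set conflict for Y': { 'd' }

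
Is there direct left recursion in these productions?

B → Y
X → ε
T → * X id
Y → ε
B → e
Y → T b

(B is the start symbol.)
No direct left recursion

Direct left recursion occurs when N → N α for some non-terminal N (the right-hand side begins with the left-hand side itself).

B → Y: starts with Y
X → ε: starts with ε
T → * X id: starts with '*'
Y → ε: starts with ε
B → e: starts with e
Y → T b: starts with T

No direct left recursion found.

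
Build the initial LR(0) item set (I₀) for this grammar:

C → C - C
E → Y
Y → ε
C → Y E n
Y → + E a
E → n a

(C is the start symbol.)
{ [C → . C - C], [C → . Y E n], [C' → . C], [Y → . + E a], [Y → .] }

First, augment the grammar with C' → C
I₀ = CLOSURE({ [C' → . C] }):
  [C' → . C] has the dot before C: add [C → . C - C], [C → . Y E n]
  [C → . Y E n] has the dot before Y: add [Y → .], [Y → . + E a]
No further items can be added.

I₀ = { [C → . C - C], [C → . Y E n], [C' → . C], [Y → . + E a], [Y → .] }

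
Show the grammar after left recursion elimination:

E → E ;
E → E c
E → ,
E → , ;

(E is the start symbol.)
E is directly left-recursive. The standard transformation for
  A → A α₁ | ... | A α_m | β₁ | ... | β_n
is
  A  → β₁ A' | ... | β_n A'
  A' → α₁ A' | ... | α_m A' | ε

E → , becomes E → , E'
E → , ; becomes E → , ; E'
E → E ; becomes E' → ; E'
E → E c becomes E' → c E'
Add E' → ε

Resulting grammar:
E → , E'
E → , ; E'
E' → ; E'
E' → c E'
E' → ε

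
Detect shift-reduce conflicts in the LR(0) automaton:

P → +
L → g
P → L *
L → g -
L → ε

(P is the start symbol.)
Yes — I0: [L → .] vs [L → . g]; I4: [L → g .] vs [L → g . -]

A shift-reduce conflict occurs when an LR(0) state has both:
  - a complete (reduce) item [A → α .] (dot at the end), and
  - a shift item [B → β . c γ] (dot before a terminal).

Augment with P' → P and build the canonical LR(0) collection (I0 = CLOSURE({[P' → . P]}), then GOTO on every symbol after a dot until no new states appear). It has 7 states:
  I0: { [L → . g -], [L → . g], [L → .], [P → . +], [P → . L *], [P' → . P] }  — shift, reduce
  I1: { [P → + .] }  — reduce
  I2: { [P → L . *] }  — shift
  I3: { [P' → P .] }  — accept
  I4: { [L → g . -], [L → g .] }  — shift, reduce
  I5: { [L → g - .] }  — reduce
  I6: { [P → L * .] }  — reduce

I0 contains reduce item [L → .] and shift items [L → . g], [L → . g -], [P → . +] — shift-reduce conflict.
I4 contains reduce item [L → g .] and shift item [L → g . -] — shift-reduce conflict.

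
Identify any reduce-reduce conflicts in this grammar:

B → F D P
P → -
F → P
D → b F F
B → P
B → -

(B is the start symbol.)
Yes — I1: [B → - .] vs [P → - .]; I4: [B → P .] vs [F → P .]

Augment with B' → B and build the canonical LR(0) collection (I0 = CLOSURE({[B' → . B]}), then GOTO on every symbol after a dot until no new states appear). It has 12 states:
  I0: { [B → . -], [B → . F D P], [B → . P], [B' → . B], [F → . P], [P → . -] }  — shift
  I1: { [B → - .], [P → - .] }  — 2 reduces
  I2: { [B' → B .] }  — accept
  I3: { [B → F . D P], [D → . b F F] }  — shift
  I4: { [B → P .], [F → P .] }  — 2 reduces
  I5: { [B → F D . P], [P → . -] }  — shift
  I6: { [D → b . F F], [F → . P], [P → . -] }  — shift
  I7: { [P → - .] }  — reduce
  I8: { [D → b F . F], [F → . P], [P → . -] }  — shift
  I9: { [F → P .] }  — reduce
  I10: { [D → b F F .] }  — reduce
  I11: { [B → F D P .] }  — reduce

I1 contains complete items [B → - .], [P → - .] — reduce-reduce conflict.
I4 contains complete items [B → P .], [F → P .] — reduce-reduce conflict.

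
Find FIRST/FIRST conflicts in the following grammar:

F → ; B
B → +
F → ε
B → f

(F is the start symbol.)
Productions for F:
  F → ; B: FIRST = { ';' }
  F → ε: FIRST = { ε }
Productions for B:
  B → +: FIRST = { '+' }
  B → f: FIRST = { 'f' }

All alternatives of each non-terminal have pairwise disjoint FIRST sets.

Answer: No FIRST/FIRST conflicts.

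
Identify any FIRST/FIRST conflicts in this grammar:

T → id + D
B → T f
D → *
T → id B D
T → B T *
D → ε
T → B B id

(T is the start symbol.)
A FIRST/FIRST conflict occurs when two productions N → α and N → β for the same non-terminal have FIRST(α) ∩ FIRST(β) ≠ ∅ (with ε ∈ FIRST of a nullable right-hand side, so two nullable alternatives also conflict).

FIRST sets of the non-terminals at (or reachable through a nullable prefix from) the front of some alternative:
  FIRST(B) = { 'id' }

Productions for T:
  T → id + D: FIRST = { 'id' }
  T → id B D: FIRST = { 'id' }
  T → B T *: FIRST = { 'id' }
  T → B B id: FIRST = { 'id' }
Productions for D:
  D → *: FIRST = { '*' }
  D → ε: FIRST = { ε }
B has only one production, so no FIRST/FIRST conflict is possible there.

Conflict for T: T → id + D and T → id B D
  Overlap: { 'id' }
Conflict for T: T → id + D and T → B T *
  Overlap: { 'id' }
Conflict for T: T → id + D and T → B B id
  Overlap: { 'id' }
Conflict for T: T → id B D and T → B T *
  Overlap: { 'id' }
Conflict for T: T → id B D and T → B B id
  Overlap: { 'id' }
Conflict for T: T → B T * and T → B B id
  Overlap: { 'id' }

Answer: Yes. T → id '+' D / T → id B D on { 'id' }; T → id '+' D / T → B T '*' on { 'id' }; T → id '+' D / T → B B id on { 'id' }; T → id B D / T → B T '*' on { 'id' }; T → id B D / T → B B id on { 'id' }; T → B T '*' / T → B B id on { 'id' }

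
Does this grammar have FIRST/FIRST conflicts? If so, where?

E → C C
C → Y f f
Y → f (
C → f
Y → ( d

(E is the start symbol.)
Yes. C → Y f f / C → f on { 'f' }

A FIRST/FIRST conflict occurs when two productions N → α and N → β for the same non-terminal have FIRST(α) ∩ FIRST(β) ≠ ∅ (with ε ∈ FIRST of a nullable right-hand side, so two nullable alternatives also conflict).

FIRST sets of the non-terminals at (or reachable through a nullable prefix from) the front of some alternative:
  FIRST(Y) = { '(', 'f' }

Productions for C:
  C → Y f f: FIRST = { '(', 'f' }
  C → f: FIRST = { 'f' }
Productions for Y:
  Y → f (: FIRST = { 'f' }
  Y → ( d: FIRST = { '(' }
E has only one production, so no FIRST/FIRST conflict is possible there.

Conflict for C: C → Y f f and C → f
  Overlap: { 'f' }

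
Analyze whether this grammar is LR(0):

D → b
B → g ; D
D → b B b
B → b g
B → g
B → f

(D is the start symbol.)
Augment with D' → D and build the canonical LR(0) collection (I0 = CLOSURE({[D' → . D]}), then GOTO on every symbol after a dot until no new states appear). It has 11 states:
  I0: { [D → . b B b], [D → . b], [D' → . D] }  — shift
  I1: { [D' → D .] }  — accept
  I2: { [B → . b g], [B → . f], [B → . g ; D], [B → . g], [D → b . B b], [D → b .] }  — shift, reduce
  I3: { [D → b B . b] }  — shift
  I4: { [B → b . g] }  — shift
  I5: { [B → f .] }  — reduce
  I6: { [B → g . ; D], [B → g .] }  — shift, reduce
  I7: { [B → g ; . D], [D → . b B b], [D → . b] }  — shift
  I8: { [B → g ; D .] }  — reduce
  I9: { [B → b g .] }  — reduce
  I10: { [D → b B b .] }  — reduce

Conflict in state I2:
  Shift-reduce conflict between [D → b .] and [B → . b g]
So the grammar is NOT LR(0).

Answer: No. Shift-reduce conflict between [D → b .] and [B → . b g]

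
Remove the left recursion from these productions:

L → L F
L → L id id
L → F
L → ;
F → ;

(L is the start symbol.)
L is directly left-recursive. The standard transformation for
  A → A α₁ | ... | A α_m | β₁ | ... | β_n
is
  A  → β₁ A' | ... | β_n A'
  A' → α₁ A' | ... | α_m A' | ε

L → F becomes L → F L'
L → ; becomes L → ; L'
L → L F becomes L' → F L'
L → L id id becomes L' → id id L'
Add L' → ε

Productions for other non-terminals are unchanged:
  F → ;

Resulting grammar:
L → F L'
L → ; L'
L' → F L'
L' → id id L'
L' → ε
F → ;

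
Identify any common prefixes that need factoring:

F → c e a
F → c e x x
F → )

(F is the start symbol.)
Yes, F has productions with common prefix 'c e'

Left-factoring is needed when two productions for the same non-terminal
share a common prefix on the right-hand side.

Productions for F:
  F → c e a
  F → c e x x
  F → )

Found common prefix 'c e' in productions for F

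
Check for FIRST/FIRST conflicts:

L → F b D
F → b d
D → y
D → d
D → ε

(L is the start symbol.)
Productions for D:
  D → y: FIRST = { 'y' }
  D → d: FIRST = { 'd' }
  D → ε: FIRST = { ε }
L, F have only one production, so no FIRST/FIRST conflict is possible there.

All alternatives of each non-terminal have pairwise disjoint FIRST sets.

Answer: No FIRST/FIRST conflicts.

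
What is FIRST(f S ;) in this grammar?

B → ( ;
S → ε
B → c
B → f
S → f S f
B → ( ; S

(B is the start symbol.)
To compute FIRST(f S ;), process the symbols left to right:
Symbol f is a terminal. Add 'f' and stop.
FIRST(f S ;) = { 'f' }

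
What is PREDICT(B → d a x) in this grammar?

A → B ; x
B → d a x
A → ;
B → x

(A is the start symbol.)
PREDICT(B → d a x) = (FIRST(RHS) \ {ε}) ∪ (FOLLOW(B) if ε ∈ FIRST(RHS), i.e. RHS ⇒* ε)
FIRST(d a x) = { 'd' }
ε ∉ FIRST(d a x), so FOLLOW(B) is not added.
PREDICT(B → d a x) = { 'd' }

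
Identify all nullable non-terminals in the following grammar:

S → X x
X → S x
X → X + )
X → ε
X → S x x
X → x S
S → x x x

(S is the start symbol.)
{ 'X' }

A non-terminal is nullable if it can derive ε (the empty string): either it has an ε-production, or it has a production whose right-hand side consists entirely of nullable non-terminals.

ε-productions: X → ε
So X is immediately nullable.
No further non-terminal can be added: every production for the remaining non-terminals contains a terminal or a non-nullable non-terminal.
Nullable = { 'X' }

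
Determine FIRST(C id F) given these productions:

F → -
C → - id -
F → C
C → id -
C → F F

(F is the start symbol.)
FIRST sets of the non-terminals involved (from the grammar, by fixed-point iteration):
  FIRST(C) = { '-', 'id' }

To compute FIRST(C id F), process the symbols left to right:
Symbol C is a non-terminal. Add FIRST(C) \ {ε} = { '-', 'id' }
C is not nullable (ε ∉ FIRST(C)), so stop here.
FIRST(C id F) = { '-', 'id' }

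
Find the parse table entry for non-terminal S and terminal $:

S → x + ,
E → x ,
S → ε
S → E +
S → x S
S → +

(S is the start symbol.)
To find M[S, $], we find productions for S where $ is in the predict set (PREDICT(N → α) = (FIRST(α) \ {ε}) ∪ (FOLLOW(N) if α ⇒* ε)).

Relevant sets:
  FIRST(E) = { 'x' }
  FOLLOW(S) = { $ }

S → x + ,: PREDICT = { 'x' }
S → ε: PREDICT = { $ }
  $ is in predict set, so this production goes in M[S, $]
S → E +: PREDICT = { 'x' }
S → x S: PREDICT = { 'x' }
S → +: PREDICT = { '+' }

M[S, $] = S → ε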